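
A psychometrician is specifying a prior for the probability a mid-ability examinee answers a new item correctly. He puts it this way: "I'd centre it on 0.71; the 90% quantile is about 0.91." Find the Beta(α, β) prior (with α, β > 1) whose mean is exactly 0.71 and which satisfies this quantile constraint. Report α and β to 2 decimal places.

α ≈ 4.63, β ≈ 1.89

With mean 0.71 fixed, write α = 0.71s, β = 0.29s where s = α+β.
Need P(θ < 0.91) = 0.9 under Beta(0.71s, 0.29s). Normal approximation: (q−m)/√(m(1−m)/s) ≈ z_{0.9} = 1.28, so s ≈ 0.71·0.29·(1.28)²/(0.91−0.71)² = 8.5.
At s = 8.5: P(θ<0.91) ≈ 0.934. Adjusting to match 0.9 gives s ≈ 6.52.
So α = 0.71·6.52 ≈ 4.63, β = 0.29·6.52 ≈ 1.89.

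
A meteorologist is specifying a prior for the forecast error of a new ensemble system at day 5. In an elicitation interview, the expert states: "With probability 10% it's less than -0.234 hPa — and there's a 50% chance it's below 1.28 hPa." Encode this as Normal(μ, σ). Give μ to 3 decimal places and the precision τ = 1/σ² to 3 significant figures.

μ = 1.280, τ = 0.717

The p-quantile of Normal(μ,σ) is μ + z_p·σ, with z_{0.1} = -1.282 and z_{0.5} = 0.
Eliminate σ: μ = (z₂·x₁ − z₁·x₂)/(z₂ − z₁) = (0·-0.234 − (-1.282)·1.28)/1.282 = 1.280.
Then σ = (x₂ − x₁)/(z₂ − z₁) = (1.28 − -0.234)/1.282 = 1.181.
Precision τ = 1/σ² = 1/1.181² = 0.717.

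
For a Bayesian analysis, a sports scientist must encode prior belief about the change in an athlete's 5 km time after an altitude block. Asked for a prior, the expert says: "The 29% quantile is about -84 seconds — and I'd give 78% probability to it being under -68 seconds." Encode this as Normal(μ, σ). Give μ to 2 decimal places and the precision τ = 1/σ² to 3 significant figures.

For Normal(μ,σ), the p-quantile is μ + z_p·σ. Here z_{0.29} = -0.5534, z_{0.78} = 0.7722.
So -84 = μ − 0.5534σ and -68 = μ + 0.7722σ.
Subtracting: σ = (-68 − -84)/(0.7722 − (-0.5534)) = 12.07.
Then μ = -84 − (-0.5534)·12.07 = -77.32.
Precision τ = 1/σ² = 1/12.07² = 0.00686.

μ = -77.32, τ = 0.00686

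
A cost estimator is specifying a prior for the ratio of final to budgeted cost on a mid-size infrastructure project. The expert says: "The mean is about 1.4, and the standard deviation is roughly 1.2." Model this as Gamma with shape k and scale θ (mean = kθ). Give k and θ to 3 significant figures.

k ≈ 1.36, θ ≈ 1.03

For Gamma(k, scale θ): mean = kθ, variance = kθ², so CV = 1/√k.
CV = SD/mean = 1.2/1.4 = 0.8571, hence k = 1/CV² = 1.36.
Then θ = mean/k = 1.4/1.36 = 1.03.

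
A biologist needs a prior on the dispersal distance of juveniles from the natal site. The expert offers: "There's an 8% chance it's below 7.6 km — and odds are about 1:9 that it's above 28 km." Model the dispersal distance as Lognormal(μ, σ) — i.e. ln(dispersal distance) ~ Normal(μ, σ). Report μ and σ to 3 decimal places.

If T ~ Lognormal(μ,σ) then ln T ~ Normal(μ,σ), so the p-quantile of ln T is μ + z_p·σ.
ln(7.6) = 2.028 and ln(28) = 3.332; z_{0.08} = -1.405, z_{0.9} = 1.282.
σ = (3.332 − 2.028)/(1.282 − (-1.405)) = 0.485.
μ = 2.028 − (-1.405)·0.485 = 2.710.

μ ≈ 2.710, σ ≈ 0.485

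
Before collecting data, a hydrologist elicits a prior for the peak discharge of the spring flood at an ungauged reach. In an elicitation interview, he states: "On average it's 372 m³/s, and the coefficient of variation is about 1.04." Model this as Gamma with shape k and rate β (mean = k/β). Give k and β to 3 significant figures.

For Gamma(k, rate β): mean = k/β, variance = k/β², so CV = 1/√k.
CV = 1.04, hence k = 1/CV² = 0.925.
Then β = k/mean = 0.925/372 = 0.00249.

k ≈ 0.925, β ≈ 0.00249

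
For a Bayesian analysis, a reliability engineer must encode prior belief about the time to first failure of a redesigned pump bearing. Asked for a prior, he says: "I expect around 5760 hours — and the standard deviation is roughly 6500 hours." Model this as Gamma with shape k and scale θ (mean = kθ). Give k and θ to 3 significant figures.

For Gamma(k, scale θ): mean = kθ, variance = kθ², so CV = 1/√k.
CV = SD/mean = 6500/5760 = 1.128, hence k = 1/CV² = 0.785.
Then θ = mean/k = 5760/0.785 = 7340.

k ≈ 0.785, θ ≈ 7340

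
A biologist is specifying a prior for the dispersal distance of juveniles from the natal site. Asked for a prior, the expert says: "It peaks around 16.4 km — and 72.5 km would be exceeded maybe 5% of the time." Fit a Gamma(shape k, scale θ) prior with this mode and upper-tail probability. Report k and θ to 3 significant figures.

k ≈ 2.12, θ ≈ 14.7

Gamma(k,θ) with k>1 has mode (k−1)θ, so θ = 16.4/(k−1).
Need P(X < 72.5) = 0.95 with θ tied to k this way. Start at k = 2, θ = 16.4: P(X<72.5) ≈ 0.935.
Too low — raise k to concentrate. Iterating converges to k ≈ 2.12.
Then θ = 16.4/(2.12−1) ≈ 14.7.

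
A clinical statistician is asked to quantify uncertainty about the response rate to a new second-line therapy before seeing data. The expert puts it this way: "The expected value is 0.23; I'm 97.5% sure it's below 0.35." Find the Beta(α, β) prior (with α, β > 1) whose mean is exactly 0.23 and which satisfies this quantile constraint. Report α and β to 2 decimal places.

With mean 0.23 fixed, write α = 0.23s, β = 0.77s where s = α+β.
Need P(θ < 0.35) = 0.975 under Beta(0.23s, 0.77s). Normal approximation: (q−m)/√(m(1−m)/s) ≈ z_{0.975} = 1.96, so s ≈ 0.23·0.77·(1.96)²/(0.35−0.23)² = 47.2.
At s = 47.2: P(θ<0.35) ≈ 0.967. Adjusting to match 0.975 gives s ≈ 53.95.
So α = 0.23·53.95 ≈ 12.41, β = 0.77·53.95 ≈ 41.54.

α ≈ 12.41, β ≈ 41.54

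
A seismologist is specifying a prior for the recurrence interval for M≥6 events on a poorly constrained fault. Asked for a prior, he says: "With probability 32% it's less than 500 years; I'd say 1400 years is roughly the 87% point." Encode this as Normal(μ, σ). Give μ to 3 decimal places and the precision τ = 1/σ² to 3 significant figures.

μ = 764.056, τ = 3.14e-06

The p-quantile of Normal(μ,σ) is μ + z_p·σ, with z_{0.32} = -0.4677 and z_{0.87} = 1.126.
Eliminate σ: μ = (z₂·x₁ − z₁·x₂)/(z₂ − z₁) = (1.126·500 − (-0.4677)·1400)/1.594 = 764.056.
Then σ = (x₂ − x₁)/(z₂ − z₁) = (1400 − 500)/1.594 = 564.585.
Precision τ = 1/σ² = 1/564.6² = 3.14e-06.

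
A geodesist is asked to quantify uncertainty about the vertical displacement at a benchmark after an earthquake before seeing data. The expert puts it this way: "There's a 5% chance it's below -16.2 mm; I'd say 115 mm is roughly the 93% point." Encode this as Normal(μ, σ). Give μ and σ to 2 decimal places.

μ = 52.95, σ = 42.04

For Normal(μ,σ), the p-quantile is μ + z_p·σ. Here z_{0.05} = -1.645, z_{0.93} = 1.476.
So -16.2 = μ − 1.645σ and 115 = μ + 1.476σ.
Subtracting: σ = (115 − -16.2)/(1.476 − (-1.645)) = 42.04.
Then μ = -16.2 − (-1.645)·42.04 = 52.95.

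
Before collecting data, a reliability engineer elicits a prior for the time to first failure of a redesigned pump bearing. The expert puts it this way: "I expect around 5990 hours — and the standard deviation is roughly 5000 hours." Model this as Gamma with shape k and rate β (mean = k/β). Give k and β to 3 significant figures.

k ≈ 1.44, β ≈ 0.00024

For Gamma(k, rate β): mean = k/β, variance = k/β², so CV = 1/√k.
CV = SD/mean = 5000/5990 = 0.8347, hence k = 1/CV² = 1.44.
Then β = k/mean = 1.44/5990 = 0.00024.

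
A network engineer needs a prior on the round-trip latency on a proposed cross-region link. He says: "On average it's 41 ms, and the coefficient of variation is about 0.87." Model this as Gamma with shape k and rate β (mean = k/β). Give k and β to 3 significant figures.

For Gamma(k, rate β): mean = k/β, variance = k/β², so CV = 1/√k.
CV = 0.87, hence k = 1/CV² = 1.32.
Then β = k/mean = 1.32/41 = 0.0322.

k ≈ 1.32, β ≈ 0.0322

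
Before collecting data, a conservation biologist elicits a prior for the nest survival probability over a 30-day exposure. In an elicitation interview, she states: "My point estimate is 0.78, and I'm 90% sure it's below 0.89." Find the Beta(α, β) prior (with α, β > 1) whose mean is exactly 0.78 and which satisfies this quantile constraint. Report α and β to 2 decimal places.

With mean 0.78 fixed, write α = 0.78s, β = 0.22s where s = α+β.
Need P(θ < 0.89) = 0.9 under Beta(0.78s, 0.22s). Normal approximation: (q−m)/√(m(1−m)/s) ≈ z_{0.9} = 1.28, so s ≈ 0.78·0.22·(1.28)²/(0.89−0.78)² = 23.3.
At s = 23.3: P(θ<0.89) ≈ 0.920. Adjusting to match 0.9 gives s ≈ 19.86.
So α = 0.78·19.86 ≈ 15.49, β = 0.22·19.86 ≈ 4.37.

α ≈ 15.49, β ≈ 4.37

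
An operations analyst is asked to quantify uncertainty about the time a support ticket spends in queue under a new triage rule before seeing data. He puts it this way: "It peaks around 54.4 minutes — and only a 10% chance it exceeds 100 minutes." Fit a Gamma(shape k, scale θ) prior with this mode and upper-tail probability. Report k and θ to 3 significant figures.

Gamma(k,θ) with k>1 has mode (k−1)θ, so θ = 54.4/(k−1).
Need P(X < 100) = 0.9 with θ tied to k this way. Start at k = 2, θ = 54.4: P(X<100) ≈ 0.548.
Too low — raise k to concentrate. Iterating converges to k ≈ 6.15.
Then θ = 54.4/(6.15−1) ≈ 10.6.

k ≈ 6.15, θ ≈ 10.6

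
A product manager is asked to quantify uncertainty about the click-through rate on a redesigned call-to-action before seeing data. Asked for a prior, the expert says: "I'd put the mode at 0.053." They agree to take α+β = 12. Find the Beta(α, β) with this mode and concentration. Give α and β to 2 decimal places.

α = 1.53, β = 10.47

For α,β > 1 the Beta mode is (α−1)/(α+β−2). With α+β = 12, the mode is (α−1)/10.
Set (α−1)/10 = 0.053 → α = 1 + 0.053·10 = 1.53.
β = 12 − α = 10.47.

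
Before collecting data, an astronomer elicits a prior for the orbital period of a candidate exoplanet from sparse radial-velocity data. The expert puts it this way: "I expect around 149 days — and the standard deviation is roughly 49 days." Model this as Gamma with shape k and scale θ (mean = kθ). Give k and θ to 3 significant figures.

For Gamma(k, scale θ): mean = kθ, variance = kθ², so CV = 1/√k.
CV = SD/mean = 49/149 = 0.3289, hence k = 1/CV² = 9.25.
Then θ = mean/k = 149/9.25 = 16.1.

k ≈ 9.25, θ ≈ 16.1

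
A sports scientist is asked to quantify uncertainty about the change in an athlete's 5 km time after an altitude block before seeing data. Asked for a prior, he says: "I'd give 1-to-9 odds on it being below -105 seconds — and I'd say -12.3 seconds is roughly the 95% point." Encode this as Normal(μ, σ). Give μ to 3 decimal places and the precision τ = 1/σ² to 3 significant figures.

μ = -64.404, τ = 0.000997

For Normal(μ,σ), the p-quantile is μ + z_p·σ. Here z_{0.1} = -1.282, z_{0.95} = 1.645.
So -105 = μ − 1.282σ and -12.3 = μ + 1.645σ.
Subtracting: σ = (-12.3 − -105)/(1.645 − (-1.282)) = 31.677.
Then μ = -105 − (-1.282)·31.677 = -64.404.
Precision τ = 1/σ² = 1/31.68² = 0.000997.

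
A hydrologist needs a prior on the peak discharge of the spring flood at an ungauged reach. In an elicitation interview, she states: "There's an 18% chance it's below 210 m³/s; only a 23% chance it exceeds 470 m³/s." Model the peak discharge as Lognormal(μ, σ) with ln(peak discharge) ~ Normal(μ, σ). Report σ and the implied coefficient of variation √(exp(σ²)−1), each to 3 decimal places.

If T ~ Lognormal(μ,σ) then ln T ~ Normal(μ,σ), so the p-quantile of ln T is μ + z_p·σ.
ln(210) = 5.347 and ln(470) = 6.153; z_{0.18} = -0.9154, z_{0.77} = 0.7388.
σ = (6.153 − 5.347)/(0.7388 − (-0.9154)) = 0.487.
μ = 5.347 − (-0.9154)·0.487 = 5.793.
CV = √(exp(σ²)−1) = √(exp(0.2372)−1) = 0.517.

σ ≈ 0.487, CV ≈ 0.517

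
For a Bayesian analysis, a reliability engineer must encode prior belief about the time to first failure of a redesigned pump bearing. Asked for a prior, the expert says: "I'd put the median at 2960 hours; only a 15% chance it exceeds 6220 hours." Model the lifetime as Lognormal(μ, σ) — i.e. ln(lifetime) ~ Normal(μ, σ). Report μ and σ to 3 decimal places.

If T ~ Lognormal(μ,σ) then ln T ~ Normal(μ,σ), so the p-quantile of ln T is μ + z_p·σ.
ln(2960) = 7.993 and ln(6220) = 8.736; z_{0.5} = 0, z_{0.85} = 1.036.
σ = (8.736 − 7.993)/(1.036 − (0)) = 0.716.
μ = 7.993 − (0)·0.716 = 7.993.

μ ≈ 7.993, σ ≈ 0.716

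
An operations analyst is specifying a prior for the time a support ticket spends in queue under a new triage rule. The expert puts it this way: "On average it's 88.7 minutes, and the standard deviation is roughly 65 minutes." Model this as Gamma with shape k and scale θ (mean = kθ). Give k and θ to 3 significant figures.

k ≈ 1.86, θ ≈ 47.6

For Gamma(k, scale θ): mean = kθ, variance = kθ², so CV = 1/√k.
CV = SD/mean = 65/88.7 = 0.7328, hence k = 1/CV² = 1.86.
Then θ = mean/k = 88.7/1.86 = 47.6.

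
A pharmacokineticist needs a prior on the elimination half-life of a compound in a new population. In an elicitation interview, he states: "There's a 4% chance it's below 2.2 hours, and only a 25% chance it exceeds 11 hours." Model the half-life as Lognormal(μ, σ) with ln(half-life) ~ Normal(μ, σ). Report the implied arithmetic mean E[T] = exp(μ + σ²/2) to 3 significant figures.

If T ~ Lognormal(μ,σ) then ln T ~ Normal(μ,σ), so the p-quantile of ln T is μ + z_p·σ.
ln(2.2) = 0.7885 and ln(11) = 2.398; z_{0.04} = -1.751, z_{0.75} = 0.6745.
σ = (2.398 − 0.7885)/(0.6745 − (-1.751)) = 0.664.
μ = 0.7885 − (-1.751)·0.664 = 1.950.
E[T] = exp(μ + σ²/2) = exp(1.950 + 0.2202) = 8.76 hours.

E[T] ≈ 8.76 hours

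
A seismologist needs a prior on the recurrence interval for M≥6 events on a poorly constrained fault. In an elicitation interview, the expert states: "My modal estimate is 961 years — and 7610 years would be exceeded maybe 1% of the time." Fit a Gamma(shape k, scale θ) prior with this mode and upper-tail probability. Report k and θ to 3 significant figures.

k ≈ 1.79, θ ≈ 1220

Gamma(k,θ) with k>1 has mode (k−1)θ, so θ = 961/(k−1).
Need P(X < 7610) = 0.99 with θ tied to k this way. Start at k = 2, θ = 961: P(X<7610) ≈ 0.997.
Too high — lower k to spread out. Iterating converges to k ≈ 1.79.
Then θ = 961/(1.79−1) ≈ 1220.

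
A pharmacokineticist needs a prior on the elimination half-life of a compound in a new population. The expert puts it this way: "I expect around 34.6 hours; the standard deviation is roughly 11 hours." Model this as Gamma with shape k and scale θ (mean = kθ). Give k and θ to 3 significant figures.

k ≈ 9.89, θ ≈ 3.5

For Gamma(k, scale θ): mean = kθ, variance = kθ², so CV = 1/√k.
CV = SD/mean = 11/34.6 = 0.3179, hence k = 1/CV² = 9.89.
Then θ = mean/k = 34.6/9.89 = 3.5.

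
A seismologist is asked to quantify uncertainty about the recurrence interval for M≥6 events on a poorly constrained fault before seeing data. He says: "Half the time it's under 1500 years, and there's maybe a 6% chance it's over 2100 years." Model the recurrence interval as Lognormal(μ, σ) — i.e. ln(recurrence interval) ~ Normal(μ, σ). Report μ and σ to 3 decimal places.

If T ~ Lognormal(μ,σ) then ln T ~ Normal(μ,σ), so the p-quantile of ln T is μ + z_p·σ.
ln(1500) = 7.313 and ln(2100) = 7.65; z_{0.5} = 0, z_{0.94} = 1.555.
σ = (7.65 − 7.313)/(1.555 − (0)) = 0.216.
μ = 7.313 − (0)·0.216 = 7.313.

μ ≈ 7.313, σ ≈ 0.216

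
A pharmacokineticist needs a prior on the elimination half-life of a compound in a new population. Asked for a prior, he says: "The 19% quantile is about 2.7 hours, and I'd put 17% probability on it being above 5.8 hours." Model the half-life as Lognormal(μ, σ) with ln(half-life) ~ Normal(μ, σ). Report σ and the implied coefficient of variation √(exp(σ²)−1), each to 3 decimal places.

σ ≈ 0.417, CV ≈ 0.436

If T ~ Lognormal(μ,σ) then ln T ~ Normal(μ,σ), so the p-quantile of ln T is μ + z_p·σ.
ln(2.7) = 0.9933 and ln(5.8) = 1.758; z_{0.19} = -0.8779, z_{0.83} = 0.9542.
σ = (1.758 − 0.9933)/(0.9542 − (-0.8779)) = 0.417.
μ = 0.9933 − (-0.8779)·0.417 = 1.360.
CV = √(exp(σ²)−1) = √(exp(0.1742)−1) = 0.436.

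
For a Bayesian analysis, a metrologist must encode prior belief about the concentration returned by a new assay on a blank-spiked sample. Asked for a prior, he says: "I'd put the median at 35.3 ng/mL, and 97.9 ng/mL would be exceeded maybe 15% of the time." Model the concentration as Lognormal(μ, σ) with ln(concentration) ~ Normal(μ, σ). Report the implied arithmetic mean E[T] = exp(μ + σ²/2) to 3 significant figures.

If T ~ Lognormal(μ,σ) then ln T ~ Normal(μ,σ), so the p-quantile of ln T is μ + z_p·σ.
ln(35.3) = 3.564 and ln(97.9) = 4.584; z_{0.5} = 0, z_{0.85} = 1.036.
σ = (4.584 − 3.564)/(1.036 − (0)) = 0.984.
μ = 3.564 − (0)·0.984 = 3.564.
E[T] = exp(μ + σ²/2) = exp(3.564 + 0.4843) = 57.3 ng/mL.

E[T] ≈ 57.3 ng/mL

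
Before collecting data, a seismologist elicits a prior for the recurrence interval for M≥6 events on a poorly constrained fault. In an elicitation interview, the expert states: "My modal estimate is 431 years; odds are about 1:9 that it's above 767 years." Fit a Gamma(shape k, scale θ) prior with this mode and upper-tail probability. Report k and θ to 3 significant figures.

Gamma(k,θ) with k>1 has mode (k−1)θ, so θ = 431/(k−1).
Need P(X < 767) = 0.9 with θ tied to k this way. Start at k = 2, θ = 431: P(X<767) ≈ 0.531.
Too low — raise k to concentrate. Iterating converges to k ≈ 6.73.
Then θ = 431/(6.73−1) ≈ 75.3.

k ≈ 6.73, θ ≈ 75.3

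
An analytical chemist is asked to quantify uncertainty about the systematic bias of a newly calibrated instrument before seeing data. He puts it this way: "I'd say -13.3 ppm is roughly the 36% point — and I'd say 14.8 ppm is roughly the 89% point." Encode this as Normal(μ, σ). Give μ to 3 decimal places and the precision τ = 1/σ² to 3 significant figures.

μ = -6.945, τ = 0.00318

The p-quantile of Normal(μ,σ) is μ + z_p·σ, with z_{0.36} = -0.3585 and z_{0.89} = 1.227.
Eliminate σ: μ = (z₂·x₁ − z₁·x₂)/(z₂ − z₁) = (1.227·-13.3 − (-0.3585)·14.8)/1.585 = -6.945.
Then σ = (x₂ − x₁)/(z₂ − z₁) = (14.8 − -13.3)/1.585 = 17.729.
Precision τ = 1/σ² = 1/17.73² = 0.00318.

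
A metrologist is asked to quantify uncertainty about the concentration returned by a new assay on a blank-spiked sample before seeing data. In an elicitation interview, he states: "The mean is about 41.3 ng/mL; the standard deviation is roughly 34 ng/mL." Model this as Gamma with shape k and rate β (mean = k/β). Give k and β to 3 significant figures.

For Gamma(k, rate β): mean = k/β, variance = k/β², so CV = 1/√k.
CV = SD/mean = 34/41.3 = 0.8232, hence k = 1/CV² = 1.48.
Then β = k/mean = 1.48/41.3 = 0.0357.

k ≈ 1.48, β ≈ 0.0357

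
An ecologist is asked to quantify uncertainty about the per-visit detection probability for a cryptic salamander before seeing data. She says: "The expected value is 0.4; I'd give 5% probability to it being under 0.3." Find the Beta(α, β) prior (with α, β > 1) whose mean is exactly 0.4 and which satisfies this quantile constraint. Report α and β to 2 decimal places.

With mean 0.4 fixed, write α = 0.4s, β = 0.6s where s = α+β.
Need P(θ < 0.3) = 0.05 under Beta(0.4s, 0.6s). Normal approximation: (q−m)/√(m(1−m)/s) ≈ z_{0.05} = -1.64, so s ≈ 0.4·0.6·(-1.64)²/(0.3−0.4)² = 64.9.
At s = 64.9: P(θ<0.3) ≈ 0.046. Adjusting to match 0.05 gives s ≈ 61.68.
So α = 0.4·61.68 ≈ 24.67, β = 0.6·61.68 ≈ 37.01.

α ≈ 24.67, β ≈ 37.01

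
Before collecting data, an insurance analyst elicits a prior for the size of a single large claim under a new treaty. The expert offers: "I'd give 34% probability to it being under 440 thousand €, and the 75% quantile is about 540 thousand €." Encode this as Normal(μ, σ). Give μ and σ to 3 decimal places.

The p-quantile of Normal(μ,σ) is μ + z_p·σ, with z_{0.34} = -0.4125 and z_{0.75} = 0.6745.
Eliminate σ: μ = (z₂·x₁ − z₁·x₂)/(z₂ − z₁) = (0.6745·440 − (-0.4125)·540)/1.087 = 477.947.
Then σ = (x₂ − x₁)/(z₂ − z₁) = (540 − 440)/1.087 = 92.000.

μ = 477.947, σ = 92.000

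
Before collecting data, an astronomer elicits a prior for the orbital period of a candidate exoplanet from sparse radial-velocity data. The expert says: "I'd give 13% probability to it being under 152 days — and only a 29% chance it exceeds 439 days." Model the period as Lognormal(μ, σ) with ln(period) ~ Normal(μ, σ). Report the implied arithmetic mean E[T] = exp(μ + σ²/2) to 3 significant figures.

If T ~ Lognormal(μ,σ) then ln T ~ Normal(μ,σ), so the p-quantile of ln T is μ + z_p·σ.
ln(152) = 5.024 and ln(439) = 6.084; z_{0.13} = -1.126, z_{0.71} = 0.5534.
σ = (6.084 − 5.024)/(0.5534 − (-1.126)) = 0.631.
μ = 5.024 − (-1.126)·0.631 = 5.735.
E[T] = exp(μ + σ²/2) = exp(5.735 + 0.1993) = 378 days.

E[T] ≈ 378 days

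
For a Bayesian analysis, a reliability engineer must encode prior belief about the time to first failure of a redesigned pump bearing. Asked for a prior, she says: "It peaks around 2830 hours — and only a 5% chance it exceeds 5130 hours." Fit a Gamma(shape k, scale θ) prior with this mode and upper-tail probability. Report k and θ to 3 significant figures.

k ≈ 8.87, θ ≈ 359

Gamma(k,θ) with k>1 has mode (k−1)θ, so θ = 2830/(k−1).
Need P(X < 5130) = 0.95 with θ tied to k this way. Start at k = 2, θ = 2830: P(X<5130) ≈ 0.541.
Too low — raise k to concentrate. Iterating converges to k ≈ 8.87.
Then θ = 2830/(8.87−1) ≈ 359.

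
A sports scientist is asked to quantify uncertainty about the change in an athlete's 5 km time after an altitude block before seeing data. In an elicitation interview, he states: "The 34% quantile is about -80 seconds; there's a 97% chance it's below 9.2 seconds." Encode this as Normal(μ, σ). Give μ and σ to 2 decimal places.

The p-quantile of Normal(μ,σ) is μ + z_p·σ, with z_{0.34} = -0.4125 and z_{0.97} = 1.881.
Eliminate σ: μ = (z₂·x₁ − z₁·x₂)/(z₂ − z₁) = (1.881·-80 − (-0.4125)·9.2)/2.293 = -63.96.
Then σ = (x₂ − x₁)/(z₂ − z₁) = (9.2 − -80)/2.293 = 38.90.

μ = -63.96, σ = 38.90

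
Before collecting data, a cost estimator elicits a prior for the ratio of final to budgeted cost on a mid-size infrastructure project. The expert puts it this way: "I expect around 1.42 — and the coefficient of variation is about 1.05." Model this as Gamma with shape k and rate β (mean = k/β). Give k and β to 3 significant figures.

For Gamma(k, rate β): mean = k/β, variance = k/β², so CV = 1/√k.
CV = 1.05, hence k = 1/CV² = 0.907.
Then β = k/mean = 0.907/1.42 = 0.639.

k ≈ 0.907, β ≈ 0.639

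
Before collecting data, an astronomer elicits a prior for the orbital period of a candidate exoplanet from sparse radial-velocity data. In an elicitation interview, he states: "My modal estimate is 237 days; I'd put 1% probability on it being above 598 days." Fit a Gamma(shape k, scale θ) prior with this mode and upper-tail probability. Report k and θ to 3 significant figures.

k ≈ 6.47, θ ≈ 43.3

Gamma(k,θ) with k>1 has mode (k−1)θ, so θ = 237/(k−1).
Need P(X < 598) = 0.99 with θ tied to k this way. Start at k = 2, θ = 237: P(X<598) ≈ 0.717.
Too low — raise k to concentrate. Iterating converges to k ≈ 6.47.
Then θ = 237/(6.47−1) ≈ 43.3.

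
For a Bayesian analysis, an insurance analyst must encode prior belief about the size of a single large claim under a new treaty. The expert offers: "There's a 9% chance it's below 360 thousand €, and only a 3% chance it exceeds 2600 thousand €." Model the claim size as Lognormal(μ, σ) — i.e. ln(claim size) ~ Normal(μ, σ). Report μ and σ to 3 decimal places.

μ ≈ 6.709, σ ≈ 0.614

If T ~ Lognormal(μ,σ) then ln T ~ Normal(μ,σ), so the p-quantile of ln T is μ + z_p·σ.
ln(360) = 5.886 and ln(2600) = 7.863; z_{0.09} = -1.341, z_{0.97} = 1.881.
σ = (7.863 − 5.886)/(1.881 − (-1.341)) = 0.614.
μ = 5.886 − (-1.341)·0.614 = 6.709.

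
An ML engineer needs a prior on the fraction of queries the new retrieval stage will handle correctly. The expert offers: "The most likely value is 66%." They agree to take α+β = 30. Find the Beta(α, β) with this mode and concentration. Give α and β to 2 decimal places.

For α,β > 1 the Beta mode is (α−1)/(α+β−2). With α+β = 30, the mode is (α−1)/28.
Set (α−1)/28 = 0.66 → α = 1 + 0.66·28 = 19.48.
β = 30 − α = 10.52.

α = 19.48, β = 10.52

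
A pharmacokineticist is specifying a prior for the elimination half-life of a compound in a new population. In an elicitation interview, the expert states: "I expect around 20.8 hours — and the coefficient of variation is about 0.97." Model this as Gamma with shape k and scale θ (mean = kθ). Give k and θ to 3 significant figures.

k ≈ 1.06, θ ≈ 19.6

For Gamma(k, scale θ): mean = kθ, variance = kθ², so CV = 1/√k.
CV = 0.97, hence k = 1/CV² = 1.06.
Then θ = mean/k = 20.8/1.06 = 19.6.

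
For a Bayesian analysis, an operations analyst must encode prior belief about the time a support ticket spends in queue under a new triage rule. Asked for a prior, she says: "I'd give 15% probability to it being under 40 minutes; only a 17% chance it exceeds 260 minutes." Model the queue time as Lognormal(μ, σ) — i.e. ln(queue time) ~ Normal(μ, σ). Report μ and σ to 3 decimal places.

μ ≈ 4.663, σ ≈ 0.940

If T ~ Lognormal(μ,σ) then ln T ~ Normal(μ,σ), so the p-quantile of ln T is μ + z_p·σ.
ln(40) = 3.689 and ln(260) = 5.561; z_{0.15} = -1.036, z_{0.83} = 0.9542.
σ = (5.561 − 3.689)/(0.9542 − (-1.036)) = 0.940.
μ = 3.689 − (-1.036)·0.940 = 4.663.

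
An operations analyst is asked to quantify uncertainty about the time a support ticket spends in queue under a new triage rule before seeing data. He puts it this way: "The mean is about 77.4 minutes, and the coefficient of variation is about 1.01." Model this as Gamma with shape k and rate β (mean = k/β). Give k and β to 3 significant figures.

For Gamma(k, rate β): mean = k/β, variance = k/β², so CV = 1/√k.
CV = 1.01, hence k = 1/CV² = 0.98.
Then β = k/mean = 0.98/77.4 = 0.0127.

k ≈ 0.98, β ≈ 0.0127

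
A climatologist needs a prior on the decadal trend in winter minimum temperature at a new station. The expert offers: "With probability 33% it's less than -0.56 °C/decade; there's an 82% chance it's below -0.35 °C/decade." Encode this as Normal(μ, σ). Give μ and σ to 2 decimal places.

The p-quantile of Normal(μ,σ) is μ + z_p·σ, with z_{0.33} = -0.4399 and z_{0.82} = 0.9154.
Eliminate σ: μ = (z₂·x₁ − z₁·x₂)/(z₂ − z₁) = (0.9154·-0.56 − (-0.4399)·-0.35)/1.355 = -0.49.
Then σ = (x₂ − x₁)/(z₂ − z₁) = (-0.35 − -0.56)/1.355 = 0.15.

μ = -0.49, σ = 0.15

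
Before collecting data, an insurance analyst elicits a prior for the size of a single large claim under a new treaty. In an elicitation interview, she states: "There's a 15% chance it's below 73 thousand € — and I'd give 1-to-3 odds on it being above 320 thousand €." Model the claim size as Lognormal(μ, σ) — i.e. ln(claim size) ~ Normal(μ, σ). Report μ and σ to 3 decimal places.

μ ≈ 5.186, σ ≈ 0.864

If T ~ Lognormal(μ,σ) then ln T ~ Normal(μ,σ), so the p-quantile of ln T is μ + z_p·σ.
ln(73) = 4.29 and ln(320) = 5.768; z_{0.15} = -1.036, z_{0.75} = 0.6745.
σ = (5.768 − 4.29)/(0.6745 − (-1.036)) = 0.864.
μ = 4.29 − (-1.036)·0.864 = 5.186.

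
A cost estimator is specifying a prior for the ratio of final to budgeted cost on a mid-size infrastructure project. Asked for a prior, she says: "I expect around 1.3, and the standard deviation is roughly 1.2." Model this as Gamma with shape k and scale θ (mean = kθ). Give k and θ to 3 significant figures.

k ≈ 1.17, θ ≈ 1.11

For Gamma(k, scale θ): mean = kθ, variance = kθ², so CV = 1/√k.
CV = SD/mean = 1.2/1.3 = 0.9231, hence k = 1/CV² = 1.17.
Then θ = mean/k = 1.3/1.17 = 1.11.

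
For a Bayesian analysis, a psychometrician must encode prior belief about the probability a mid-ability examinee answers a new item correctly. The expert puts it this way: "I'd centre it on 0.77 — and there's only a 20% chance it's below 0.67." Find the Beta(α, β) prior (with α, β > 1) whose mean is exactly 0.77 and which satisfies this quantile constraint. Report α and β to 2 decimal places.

With mean 0.77 fixed, write α = 0.77s, β = 0.23s where s = α+β.
Need P(θ < 0.67) = 0.2 under Beta(0.77s, 0.23s). Normal approximation: (q−m)/√(m(1−m)/s) ≈ z_{0.2} = -0.842, so s ≈ 0.77·0.23·(-0.842)²/(0.67−0.77)² = 12.5.
At s = 12.5: P(θ<0.67) ≈ 0.189. Adjusting to match 0.2 gives s ≈ 11.08.
So α = 0.77·11.08 ≈ 8.53, β = 0.23·11.08 ≈ 2.55.

α ≈ 8.53, β ≈ 2.55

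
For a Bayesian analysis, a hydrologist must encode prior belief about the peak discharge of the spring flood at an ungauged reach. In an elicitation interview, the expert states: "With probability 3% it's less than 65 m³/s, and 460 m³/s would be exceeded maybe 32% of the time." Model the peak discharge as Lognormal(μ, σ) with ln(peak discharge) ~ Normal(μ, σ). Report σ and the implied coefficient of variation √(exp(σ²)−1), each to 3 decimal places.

If T ~ Lognormal(μ,σ) then ln T ~ Normal(μ,σ), so the p-quantile of ln T is μ + z_p·σ.
ln(65) = 4.174 and ln(460) = 6.131; z_{0.03} = -1.881, z_{0.68} = 0.4677.
σ = (6.131 − 4.174)/(0.4677 − (-1.881)) = 0.833.
μ = 4.174 − (-1.881)·0.833 = 5.742.
CV = √(exp(σ²)−1) = √(exp(0.6943)−1) = 1.001.

σ ≈ 0.833, CV ≈ 1.001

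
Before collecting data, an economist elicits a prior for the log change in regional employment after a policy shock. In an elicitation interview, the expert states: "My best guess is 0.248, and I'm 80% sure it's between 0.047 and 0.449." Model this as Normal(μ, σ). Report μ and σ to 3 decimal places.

A symmetric 80% interval runs μ ± z·σ with z = 1.282.
Half-width = 0.201, so σ = 0.201/1.282 = 0.157.
μ is the stated best guess, 0.248.

μ = 0.248, σ = 0.157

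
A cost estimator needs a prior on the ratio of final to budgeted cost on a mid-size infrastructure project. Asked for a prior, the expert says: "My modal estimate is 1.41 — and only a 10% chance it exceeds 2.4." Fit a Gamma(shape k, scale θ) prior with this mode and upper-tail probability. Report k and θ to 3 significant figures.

Gamma(k,θ) with k>1 has mode (k−1)θ, so θ = 1.41/(k−1).
Need P(X < 2.4) = 0.9 with θ tied to k this way. Start at k = 2, θ = 1.41: P(X<2.4) ≈ 0.507.
Too low — raise k to concentrate. Iterating converges to k ≈ 7.69.
Then θ = 1.41/(7.69−1) ≈ 0.211.

k ≈ 7.69, θ ≈ 0.211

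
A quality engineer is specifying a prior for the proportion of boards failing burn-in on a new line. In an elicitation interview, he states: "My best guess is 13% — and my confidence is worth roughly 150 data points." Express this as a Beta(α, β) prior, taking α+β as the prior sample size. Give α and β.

α = 19.5, β = 130.5

Under the effective-sample-size interpretation, Beta(α, β) has prior mean α/(α+β) and prior sample size α+β.
So α+β = 150 and α/(α+β) = 0.13, giving α = 0.13·150 = 19.5 and β = 150 − 19.5 = 130.5.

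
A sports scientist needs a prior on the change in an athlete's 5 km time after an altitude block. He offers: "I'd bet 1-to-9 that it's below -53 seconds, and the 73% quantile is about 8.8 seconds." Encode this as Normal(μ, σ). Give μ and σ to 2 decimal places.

For Normal(μ,σ), the p-quantile is μ + z_p·σ. Here z_{0.1} = -1.282, z_{0.73} = 0.6128.
So -53 = μ − 1.282σ and 8.8 = μ + 0.6128σ.
Subtracting: σ = (8.8 − -53)/(0.6128 − (-1.282)) = 32.62.
Then μ = -53 − (-1.282)·32.62 = -11.19.

μ = -11.19, σ = 32.62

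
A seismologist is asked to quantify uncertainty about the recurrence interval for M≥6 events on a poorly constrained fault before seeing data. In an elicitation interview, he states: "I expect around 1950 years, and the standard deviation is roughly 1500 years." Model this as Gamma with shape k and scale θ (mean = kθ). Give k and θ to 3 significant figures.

For Gamma(k, scale θ): mean = kθ, variance = kθ², so CV = 1/√k.
CV = SD/mean = 1500/1950 = 0.7692, hence k = 1/CV² = 1.69.
Then θ = mean/k = 1950/1.69 = 1150.

k ≈ 1.69, θ ≈ 1150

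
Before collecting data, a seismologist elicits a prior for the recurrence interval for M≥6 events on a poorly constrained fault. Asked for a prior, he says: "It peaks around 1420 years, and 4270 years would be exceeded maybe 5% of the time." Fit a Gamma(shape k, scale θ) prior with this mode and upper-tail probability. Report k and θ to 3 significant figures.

Gamma(k,θ) with k>1 has mode (k−1)θ, so θ = 1420/(k−1).
Need P(X < 4270) = 0.95 with θ tied to k this way. Start at k = 2, θ = 1420: P(X<4270) ≈ 0.802.
Too low — raise k to concentrate. Iterating converges to k ≈ 3.19.
Then θ = 1420/(3.19−1) ≈ 650.

k ≈ 3.19, θ ≈ 650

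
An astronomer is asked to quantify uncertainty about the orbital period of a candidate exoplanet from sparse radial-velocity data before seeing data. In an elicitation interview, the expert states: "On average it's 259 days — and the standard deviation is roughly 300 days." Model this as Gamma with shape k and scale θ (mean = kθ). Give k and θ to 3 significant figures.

For Gamma(k, scale θ): mean = kθ, variance = kθ², so CV = 1/√k.
CV = SD/mean = 300/259 = 1.158, hence k = 1/CV² = 0.745.
Then θ = mean/k = 259/0.745 = 347.

k ≈ 0.745, θ ≈ 347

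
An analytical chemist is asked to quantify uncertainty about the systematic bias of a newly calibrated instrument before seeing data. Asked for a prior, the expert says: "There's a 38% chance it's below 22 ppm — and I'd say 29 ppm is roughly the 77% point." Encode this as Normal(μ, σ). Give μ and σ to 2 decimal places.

μ = 24.05, σ = 6.70

For Normal(μ,σ), the p-quantile is μ + z_p·σ. Here z_{0.38} = -0.3055, z_{0.77} = 0.7388.
So 22 = μ − 0.3055σ and 29 = μ + 0.7388σ.
Subtracting: σ = (29 − 22)/(0.7388 − (-0.3055)) = 6.70.
Then μ = 22 − (-0.3055)·6.70 = 24.05.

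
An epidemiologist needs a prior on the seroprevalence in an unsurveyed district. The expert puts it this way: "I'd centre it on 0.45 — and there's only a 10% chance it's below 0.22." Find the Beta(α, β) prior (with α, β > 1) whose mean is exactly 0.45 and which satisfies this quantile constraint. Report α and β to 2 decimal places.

With mean 0.45 fixed, write α = 0.45s, β = 0.55s where s = α+β.
Need P(θ < 0.22) = 0.1 under Beta(0.45s, 0.55s). Normal approximation: (q−m)/√(m(1−m)/s) ≈ z_{0.1} = -1.28, so s ≈ 0.45·0.55·(-1.28)²/(0.22−0.45)² = 7.7.
At s = 7.7: P(θ<0.22) ≈ 0.089. Adjusting to match 0.1 gives s ≈ 7.05.
So α = 0.45·7.05 ≈ 3.17, β = 0.55·7.05 ≈ 3.88.

α ≈ 3.17, β ≈ 3.88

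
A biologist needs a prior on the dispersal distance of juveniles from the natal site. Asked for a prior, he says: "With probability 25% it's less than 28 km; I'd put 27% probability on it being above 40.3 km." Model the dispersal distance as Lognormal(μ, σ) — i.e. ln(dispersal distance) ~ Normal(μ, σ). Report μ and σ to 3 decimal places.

If T ~ Lognormal(μ,σ) then ln T ~ Normal(μ,σ), so the p-quantile of ln T is μ + z_p·σ.
ln(28) = 3.332 and ln(40.3) = 3.696; z_{0.25} = -0.6745, z_{0.73} = 0.6128.
σ = (3.696 − 3.332)/(0.6128 − (-0.6745)) = 0.283.
μ = 3.332 − (-0.6745)·0.283 = 3.523.

μ ≈ 3.523, σ ≈ 0.283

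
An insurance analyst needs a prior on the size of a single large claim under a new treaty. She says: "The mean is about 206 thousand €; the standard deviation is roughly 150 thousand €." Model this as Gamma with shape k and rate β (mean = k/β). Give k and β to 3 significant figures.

k ≈ 1.89, β ≈ 0.00916

For Gamma(k, rate β): mean = k/β, variance = k/β², so CV = 1/√k.
CV = SD/mean = 150/206 = 0.7282, hence k = 1/CV² = 1.89.
Then β = k/mean = 1.89/206 = 0.00916.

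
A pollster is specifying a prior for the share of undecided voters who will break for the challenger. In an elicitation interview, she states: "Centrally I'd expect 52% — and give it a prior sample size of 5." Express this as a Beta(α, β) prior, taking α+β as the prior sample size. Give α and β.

α = 2.6, β = 2.4

Under the effective-sample-size interpretation, Beta(α, β) has prior mean α/(α+β) and prior sample size α+β.
So α+β = 5 and α/(α+β) = 0.52, giving α = 0.52·5 = 2.6 and β = 5 − 2.6 = 2.4.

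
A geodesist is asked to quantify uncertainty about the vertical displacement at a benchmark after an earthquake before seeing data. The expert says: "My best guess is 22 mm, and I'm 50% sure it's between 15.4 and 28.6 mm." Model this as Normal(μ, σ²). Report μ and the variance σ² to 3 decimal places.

A symmetric 50% interval runs μ ± z·σ with z = 0.6745.
Half-width = 6.6, so σ = 6.6/0.6745 = 9.7852 and σ² = 95.750.
μ is the stated best guess, 22.000.

μ = 22.000, σ² = 95.750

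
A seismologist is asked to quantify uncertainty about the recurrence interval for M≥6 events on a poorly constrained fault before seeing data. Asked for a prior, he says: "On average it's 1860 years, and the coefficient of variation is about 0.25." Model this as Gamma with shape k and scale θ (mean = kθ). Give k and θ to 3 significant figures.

For Gamma(k, scale θ): mean = kθ, variance = kθ², so CV = 1/√k.
CV = 0.25, hence k = 1/CV² = 16.
Then θ = mean/k = 1860/16 = 116.

k ≈ 16, θ ≈ 116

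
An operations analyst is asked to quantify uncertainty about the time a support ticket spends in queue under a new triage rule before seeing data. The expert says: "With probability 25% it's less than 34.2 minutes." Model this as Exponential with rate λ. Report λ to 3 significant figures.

λ ≈ 0.00841

P(T < 34.2) = 1 − e^(−λ·34.2) = 0.25, so λ = −ln(1−0.25)/34.2 = −ln(0.75)/34.2 = 0.00841.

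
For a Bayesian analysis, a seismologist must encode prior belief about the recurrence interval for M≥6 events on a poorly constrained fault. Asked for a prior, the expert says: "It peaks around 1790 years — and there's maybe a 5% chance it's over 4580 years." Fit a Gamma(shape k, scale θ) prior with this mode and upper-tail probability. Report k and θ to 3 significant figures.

Gamma(k,θ) with k>1 has mode (k−1)θ, so θ = 1790/(k−1).
Need P(X < 4580) = 0.95 with θ tied to k this way. Start at k = 2, θ = 1790: P(X<4580) ≈ 0.725.
Too low — raise k to concentrate. Iterating converges to k ≈ 4.07.
Then θ = 1790/(4.07−1) ≈ 583.

k ≈ 4.07, θ ≈ 583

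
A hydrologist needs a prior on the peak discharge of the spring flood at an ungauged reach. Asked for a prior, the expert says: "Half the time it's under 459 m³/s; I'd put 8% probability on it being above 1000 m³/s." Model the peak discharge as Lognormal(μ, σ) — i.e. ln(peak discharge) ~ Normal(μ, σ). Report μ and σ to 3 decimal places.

If T ~ Lognormal(μ,σ) then ln T ~ Normal(μ,σ), so the p-quantile of ln T is μ + z_p·σ.
ln(459) = 6.129 and ln(1000) = 6.908; z_{0.5} = 0, z_{0.92} = 1.405.
σ = (6.908 − 6.129)/(1.405 − (0)) = 0.554.
μ = 6.129 − (0)·0.554 = 6.129.

μ ≈ 6.129, σ ≈ 0.554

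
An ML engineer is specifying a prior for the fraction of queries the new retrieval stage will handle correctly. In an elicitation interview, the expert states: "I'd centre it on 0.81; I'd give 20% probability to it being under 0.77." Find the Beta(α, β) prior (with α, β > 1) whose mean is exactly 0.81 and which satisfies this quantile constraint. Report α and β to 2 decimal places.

With mean 0.81 fixed, write α = 0.81s, β = 0.19s where s = α+β.
Need P(θ < 0.77) = 0.2 under Beta(0.81s, 0.19s). Normal approximation: (q−m)/√(m(1−m)/s) ≈ z_{0.2} = -0.842, so s ≈ 0.81·0.19·(-0.842)²/(0.77−0.81)² = 68.1.
At s = 68.1: P(θ<0.77) ≈ 0.194. Adjusting to match 0.2 gives s ≈ 64.38.
So α = 0.81·64.38 ≈ 52.14, β = 0.19·64.38 ≈ 12.23.

α ≈ 52.14, β ≈ 12.23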